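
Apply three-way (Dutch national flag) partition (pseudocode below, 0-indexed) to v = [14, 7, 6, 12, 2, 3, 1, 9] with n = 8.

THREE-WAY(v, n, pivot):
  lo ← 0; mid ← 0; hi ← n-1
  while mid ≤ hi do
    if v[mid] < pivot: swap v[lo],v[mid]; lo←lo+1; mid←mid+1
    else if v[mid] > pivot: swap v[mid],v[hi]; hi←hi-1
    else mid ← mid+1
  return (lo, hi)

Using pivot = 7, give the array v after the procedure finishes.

[1, 6, 3, 2, 7, 12, 9, 14]

pivot = 7; lo=0, mid=0, hi=7
v[mid]=14>7: swap v[0],v[7]; hi=6 → [9, 7, 6, 12, 2, 3, 1, 14]
v[mid]=9>7: swap v[0],v[6]; hi=5 → [1, 7, 6, 12, 2, 3, 9, 14]
v[mid]=1<7: swap v[0],v[0]; lo=1,mid=1 → [1, 7, 6, 12, 2, 3, 9, 14]
v[mid]=7=7: mid=2
v[mid]=6<7: swap v[1],v[2]; lo=2,mid=3 → [1, 6, 7, 12, 2, 3, 9, 14]
v[mid]=12>7: swap v[3],v[5]; hi=4 → [1, 6, 7, 3, 2, 12, 9, 14]
v[mid]=3<7: swap v[2],v[3]; lo=3,mid=4 → [1, 6, 3, 7, 2, 12, 9, 14]
v[mid]=2<7: swap v[3],v[4]; lo=4,mid=5 → [1, 6, 3, 2, 7, 12, 9, 14]
end: lo=4, hi=4; v = [1, 6, 3, 2, 7, 12, 9, 14]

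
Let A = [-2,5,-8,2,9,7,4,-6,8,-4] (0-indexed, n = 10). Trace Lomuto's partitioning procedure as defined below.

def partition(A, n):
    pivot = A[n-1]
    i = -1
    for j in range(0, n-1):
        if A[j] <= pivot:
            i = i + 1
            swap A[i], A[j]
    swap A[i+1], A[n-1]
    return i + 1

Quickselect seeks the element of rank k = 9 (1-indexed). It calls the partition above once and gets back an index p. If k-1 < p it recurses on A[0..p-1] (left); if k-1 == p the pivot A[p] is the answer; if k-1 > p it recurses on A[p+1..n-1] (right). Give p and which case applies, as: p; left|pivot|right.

pivot=-4, i=-1
j=0: -2>-4, skip
j=1: 5>-4, skip
j=2: -8≤-4, i=0, swap(0,2) ⇒ [-8,5,-2,2,9,7,4,-6,8,-4]
j=3: 2>-4, skip
j=4: 9>-4, skip
j=5: 7>-4, skip
j=6: 4>-4, skip
j=7: -6≤-4, i=1, swap(1,7) ⇒ [-8,-6,-2,2,9,7,4,5,8,-4]
j=8: 8>-4, skip
swap(2,9) ⇒ [-8,-6,-4,2,9,7,4,5,8,-2]; return 2
p = 2; k-1 = 8 > 2 ⇒ right

2; right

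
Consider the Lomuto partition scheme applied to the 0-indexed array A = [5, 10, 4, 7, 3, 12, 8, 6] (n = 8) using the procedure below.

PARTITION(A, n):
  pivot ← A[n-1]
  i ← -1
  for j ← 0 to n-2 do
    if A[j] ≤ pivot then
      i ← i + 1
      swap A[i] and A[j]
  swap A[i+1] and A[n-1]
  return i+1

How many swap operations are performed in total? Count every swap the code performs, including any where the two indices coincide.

4

pivot=6, i=-1
j=0: 5≤6, i=0, swap(0,0) ⇒ [5, 10, 4, 7, 3, 12, 8, 6]
j=1: 10>6, skip
j=2: 4≤6, i=1, swap(1,2) ⇒ [5, 4, 10, 7, 3, 12, 8, 6]
j=3: 7>6, skip
j=4: 3≤6, i=2, swap(2,4) ⇒ [5, 4, 3, 7, 10, 12, 8, 6]
j=5: 12>6, skip
j=6: 8>6, skip
swap(3,7) ⇒ [5, 4, 3, 6, 10, 12, 8, 7]; return 3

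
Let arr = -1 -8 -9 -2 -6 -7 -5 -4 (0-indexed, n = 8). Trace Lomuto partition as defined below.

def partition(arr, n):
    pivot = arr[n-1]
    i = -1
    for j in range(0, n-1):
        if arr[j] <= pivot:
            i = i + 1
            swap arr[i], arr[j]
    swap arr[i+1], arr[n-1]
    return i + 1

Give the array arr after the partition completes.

-8 -9 -6 -7 -5 -4 -1 -2

pivot = arr[7] = -4; i = -1
j=0: arr[0]=-1 > -4 → no swap
j=1: arr[1]=-8 ≤ -4 → i=0, swap arr[0],arr[1] → -8 -1 -9 -2 -6 -7 -5 -4
j=2: arr[2]=-9 ≤ -4 → i=1, swap arr[1],arr[2] → -8 -9 -1 -2 -6 -7 -5 -4
j=3: arr[3]=-2 > -4 → no swap
j=4: arr[4]=-6 ≤ -4 → i=2, swap arr[2],arr[4] → -8 -9 -6 -2 -1 -7 -5 -4
j=5: arr[5]=-7 ≤ -4 → i=3, swap arr[3],arr[5] → -8 -9 -6 -7 -1 -2 -5 -4
j=6: arr[6]=-5 ≤ -4 → i=4, swap arr[4],arr[6] → -8 -9 -6 -7 -5 -2 -1 -4
final swap arr[5],arr[7] → -8 -9 -6 -7 -5 -4 -1 -2; return 5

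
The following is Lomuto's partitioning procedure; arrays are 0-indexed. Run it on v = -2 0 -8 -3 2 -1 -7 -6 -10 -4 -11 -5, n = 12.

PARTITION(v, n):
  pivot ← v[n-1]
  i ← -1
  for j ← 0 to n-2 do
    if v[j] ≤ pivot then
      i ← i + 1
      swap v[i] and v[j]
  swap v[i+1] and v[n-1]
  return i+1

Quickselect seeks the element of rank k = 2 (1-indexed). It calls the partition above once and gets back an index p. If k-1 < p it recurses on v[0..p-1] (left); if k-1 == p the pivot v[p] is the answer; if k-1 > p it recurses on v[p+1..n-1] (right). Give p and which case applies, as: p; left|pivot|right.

pivot = v[11] = -5; i = -1
j=0: v[0]=-2 > -5 → no swap
j=1: v[1]=0 > -5 → no swap
j=2: v[2]=-8 ≤ -5 → i=0, swap v[0],v[2] → -8 0 -2 -3 2 -1 -7 -6 -10 -4 -11 -5
j=3: v[3]=-3 > -5 → no swap
j=4: v[4]=2 > -5 → no swap
j=5: v[5]=-1 > -5 → no swap
j=6: v[6]=-7 ≤ -5 → i=1, swap v[1],v[6] → -8 -7 -2 -3 2 -1 0 -6 -10 -4 -11 -5
j=7: v[7]=-6 ≤ -5 → i=2, swap v[2],v[7] → -8 -7 -6 -3 2 -1 0 -2 -10 -4 -11 -5
j=8: v[8]=-10 ≤ -5 → i=3, swap v[3],v[8] → -8 -7 -6 -10 2 -1 0 -2 -3 -4 -11 -5
j=9: v[9]=-4 > -5 → no swap
j=10: v[10]=-11 ≤ -5 → i=4, swap v[4],v[10] → -8 -7 -6 -10 -11 -1 0 -2 -3 -4 2 -5
final swap v[5],v[11] → -8 -7 -6 -10 -11 -5 0 -2 -3 -4 2 -1; return 5
p = 5; k-1 = 1 < 5 ⇒ left

5; left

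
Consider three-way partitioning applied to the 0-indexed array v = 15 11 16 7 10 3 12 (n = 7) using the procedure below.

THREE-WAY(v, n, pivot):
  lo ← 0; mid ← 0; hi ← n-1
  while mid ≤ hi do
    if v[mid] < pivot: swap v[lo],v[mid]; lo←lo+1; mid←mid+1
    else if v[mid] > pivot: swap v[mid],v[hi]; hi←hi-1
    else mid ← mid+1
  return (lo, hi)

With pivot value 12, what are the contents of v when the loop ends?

lo=0 mid=0 hi=6
15>12: swap(0,6), hi=5 ⇒ 12 11 16 7 10 3 15
12=12: mid=1
11<12: swap(0,1), lo=1 mid=2 ⇒ 11 12 16 7 10 3 15
16>12: swap(2,5), hi=4 ⇒ 11 12 3 7 10 16 15
3<12: swap(1,2), lo=2 mid=3 ⇒ 11 3 12 7 10 16 15
7<12: swap(2,3), lo=3 mid=4 ⇒ 11 3 7 12 10 16 15
10<12: swap(3,4), lo=4 mid=5 ⇒ 11 3 7 10 12 16 15
done. lo=4 hi=4; v=11 3 7 10 12 16 15

11 3 7 10 12 16 15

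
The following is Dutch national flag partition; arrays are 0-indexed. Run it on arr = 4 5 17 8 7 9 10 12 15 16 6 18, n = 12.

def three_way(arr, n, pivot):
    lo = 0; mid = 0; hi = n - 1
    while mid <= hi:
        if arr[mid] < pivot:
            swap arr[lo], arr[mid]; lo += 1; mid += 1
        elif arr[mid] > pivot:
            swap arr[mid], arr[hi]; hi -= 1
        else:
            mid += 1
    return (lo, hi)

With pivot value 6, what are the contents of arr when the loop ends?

4 5 6 7 9 10 12 15 16 8 18 17

lo=0 mid=0 hi=11
4<6: swap(0,0), lo=1 mid=1 ⇒ 4 5 17 8 7 9 10 12 15 16 6 18
5<6: swap(1,1), lo=2 mid=2 ⇒ 4 5 17 8 7 9 10 12 15 16 6 18
17>6: swap(2,11), hi=10 ⇒ 4 5 18 8 7 9 10 12 15 16 6 17
18>6: swap(2,10), hi=9 ⇒ 4 5 6 8 7 9 10 12 15 16 18 17
6=6: mid=3
8>6: swap(3,9), hi=8 ⇒ 4 5 6 16 7 9 10 12 15 8 18 17
16>6: swap(3,8), hi=7 ⇒ 4 5 6 15 7 9 10 12 16 8 18 17
15>6: swap(3,7), hi=6 ⇒ 4 5 6 12 7 9 10 15 16 8 18 17
12>6: swap(3,6), hi=5 ⇒ 4 5 6 10 7 9 12 15 16 8 18 17
10>6: swap(3,5), hi=4 ⇒ 4 5 6 9 7 10 12 15 16 8 18 17
9>6: swap(3,4), hi=3 ⇒ 4 5 6 7 9 10 12 15 16 8 18 17
7>6: swap(3,3), hi=2 ⇒ 4 5 6 7 9 10 12 15 16 8 18 17
done. lo=2 hi=2; arr=4 5 6 7 9 10 12 15 16 8 18 17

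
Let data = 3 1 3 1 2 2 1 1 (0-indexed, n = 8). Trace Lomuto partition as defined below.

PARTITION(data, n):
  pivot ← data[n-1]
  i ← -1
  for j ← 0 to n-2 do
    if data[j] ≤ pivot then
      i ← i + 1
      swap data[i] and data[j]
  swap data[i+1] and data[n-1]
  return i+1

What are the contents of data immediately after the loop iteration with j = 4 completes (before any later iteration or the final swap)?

pivot = data[7] = 1; i = -1
j=0: data[0]=3 > 1 → no swap
j=1: data[1]=1 ≤ 1 → i=0, swap data[0],data[1] → 1 3 3 1 2 2 1 1
j=2: data[2]=3 > 1 → no swap
j=3: data[3]=1 ≤ 1 → i=1, swap data[1],data[3] → 1 1 3 3 2 2 1 1
j=4: data[4]=2 > 1 → no swap
(after j=4) data = 1 1 3 3 2 2 1 1

1 1 3 3 2 2 1 1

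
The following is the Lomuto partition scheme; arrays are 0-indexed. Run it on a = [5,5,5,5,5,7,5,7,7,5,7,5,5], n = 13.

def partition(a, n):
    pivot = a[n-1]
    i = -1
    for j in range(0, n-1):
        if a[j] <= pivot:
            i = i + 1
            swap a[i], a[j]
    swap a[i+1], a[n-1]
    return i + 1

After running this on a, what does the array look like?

pivot = a[12] = 5; i = -1
j=0: a[0]=5 ≤ 5 → i=0, swap a[0],a[0] (no change) → [5,5,5,5,5,7,5,7,7,5,7,5,5]
j=1: a[1]=5 ≤ 5 → i=1, swap a[1],a[1] (no change) → [5,5,5,5,5,7,5,7,7,5,7,5,5]
j=2: a[2]=5 ≤ 5 → i=2, swap a[2],a[2] (no change) → [5,5,5,5,5,7,5,7,7,5,7,5,5]
j=3: a[3]=5 ≤ 5 → i=3, swap a[3],a[3] (no change) → [5,5,5,5,5,7,5,7,7,5,7,5,5]
j=4: a[4]=5 ≤ 5 → i=4, swap a[4],a[4] (no change) → [5,5,5,5,5,7,5,7,7,5,7,5,5]
j=5: a[5]=7 > 5 → no swap
j=6: a[6]=5 ≤ 5 → i=5, swap a[5],a[6] → [5,5,5,5,5,5,7,7,7,5,7,5,5]
j=7: a[7]=7 > 5 → no swap
j=8: a[8]=7 > 5 → no swap
j=9: a[9]=5 ≤ 5 → i=6, swap a[6],a[9] → [5,5,5,5,5,5,5,7,7,7,7,5,5]
j=10: a[10]=7 > 5 → no swap
j=11: a[11]=5 ≤ 5 → i=7, swap a[7],a[11] → [5,5,5,5,5,5,5,5,7,7,7,7,5]
final swap a[8],a[12] → [5,5,5,5,5,5,5,5,5,7,7,7,7]; return 8

[5,5,5,5,5,5,5,5,5,7,7,7,7]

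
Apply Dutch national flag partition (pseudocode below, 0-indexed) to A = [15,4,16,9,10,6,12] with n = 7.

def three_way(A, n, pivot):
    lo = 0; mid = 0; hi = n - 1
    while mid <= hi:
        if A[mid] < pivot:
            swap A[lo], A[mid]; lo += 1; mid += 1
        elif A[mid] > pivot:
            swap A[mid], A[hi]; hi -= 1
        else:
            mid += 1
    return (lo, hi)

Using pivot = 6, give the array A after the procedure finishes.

pivot = 6; lo=0, mid=0, hi=6
A[mid]=15>6: swap A[0],A[6]; hi=5 → [12,4,16,9,10,6,15]
A[mid]=12>6: swap A[0],A[5]; hi=4 → [6,4,16,9,10,12,15]
A[mid]=6=6: mid=1
A[mid]=4<6: swap A[0],A[1]; lo=1,mid=2 → [4,6,16,9,10,12,15]
A[mid]=16>6: swap A[2],A[4]; hi=3 → [4,6,10,9,16,12,15]
A[mid]=10>6: swap A[2],A[3]; hi=2 → [4,6,9,10,16,12,15]
A[mid]=9>6: swap A[2],A[2]; hi=1 → [4,6,9,10,16,12,15]
end: lo=1, hi=1; A = [4,6,9,10,16,12,15]

[4,6,9,10,16,12,15]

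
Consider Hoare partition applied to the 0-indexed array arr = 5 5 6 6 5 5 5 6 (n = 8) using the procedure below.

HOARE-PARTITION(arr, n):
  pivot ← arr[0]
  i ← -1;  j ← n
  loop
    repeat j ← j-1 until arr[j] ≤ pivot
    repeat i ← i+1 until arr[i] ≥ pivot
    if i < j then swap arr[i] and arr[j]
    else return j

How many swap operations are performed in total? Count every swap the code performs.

3

pivot = arr[0] = 5; i = -1, j = 8
j→6 (arr[6]=5≤5), i→0 (arr[0]=5≥5); i<j, swap → 5 5 6 6 5 5 5 6
j→5 (arr[5]=5≤5), i→1 (arr[1]=5≥5); i<j, swap → 5 5 6 6 5 5 5 6
j→4 (arr[4]=5≤5), i→2 (arr[2]=6≥5); i<j, swap → 5 5 5 6 6 5 5 6
j→2, i→3; i≥j, return j=2. arr = 5 5 5 6 6 5 5 6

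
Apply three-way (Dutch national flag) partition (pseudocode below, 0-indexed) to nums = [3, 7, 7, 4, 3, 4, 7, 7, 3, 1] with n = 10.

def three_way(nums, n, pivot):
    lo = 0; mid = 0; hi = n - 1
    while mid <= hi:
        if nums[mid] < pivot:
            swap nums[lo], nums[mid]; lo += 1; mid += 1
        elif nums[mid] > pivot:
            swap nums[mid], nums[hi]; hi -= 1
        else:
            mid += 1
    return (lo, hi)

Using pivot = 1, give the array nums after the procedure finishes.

[1, 7, 4, 3, 4, 7, 7, 3, 7, 3]

lo=0 mid=0 hi=9
3>1: swap(0,9), hi=8 ⇒ [1, 7, 7, 4, 3, 4, 7, 7, 3, 3]
1=1: mid=1
7>1: swap(1,8), hi=7 ⇒ [1, 3, 7, 4, 3, 4, 7, 7, 7, 3]
3>1: swap(1,7), hi=6 ⇒ [1, 7, 7, 4, 3, 4, 7, 3, 7, 3]
7>1: swap(1,6), hi=5 ⇒ [1, 7, 7, 4, 3, 4, 7, 3, 7, 3]
7>1: swap(1,5), hi=4 ⇒ [1, 4, 7, 4, 3, 7, 7, 3, 7, 3]
4>1: swap(1,4), hi=3 ⇒ [1, 3, 7, 4, 4, 7, 7, 3, 7, 3]
3>1: swap(1,3), hi=2 ⇒ [1, 4, 7, 3, 4, 7, 7, 3, 7, 3]
4>1: swap(1,2), hi=1 ⇒ [1, 7, 4, 3, 4, 7, 7, 3, 7, 3]
7>1: swap(1,1), hi=0 ⇒ [1, 7, 4, 3, 4, 7, 7, 3, 7, 3]
done. lo=0 hi=0; nums=[1, 7, 4, 3, 4, 7, 7, 3, 7, 3]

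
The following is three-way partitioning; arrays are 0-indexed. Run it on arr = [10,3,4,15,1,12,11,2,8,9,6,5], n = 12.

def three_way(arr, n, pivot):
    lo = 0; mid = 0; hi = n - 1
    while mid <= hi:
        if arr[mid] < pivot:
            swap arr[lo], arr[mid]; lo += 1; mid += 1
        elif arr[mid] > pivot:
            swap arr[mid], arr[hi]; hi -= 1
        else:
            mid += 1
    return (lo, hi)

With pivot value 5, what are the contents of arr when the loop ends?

[3,4,2,1,5,11,12,8,9,6,15,10]

lo=0 mid=0 hi=11
10>5: swap(0,11), hi=10 ⇒ [5,3,4,15,1,12,11,2,8,9,6,10]
5=5: mid=1
3<5: swap(0,1), lo=1 mid=2 ⇒ [3,5,4,15,1,12,11,2,8,9,6,10]
4<5: swap(1,2), lo=2 mid=3 ⇒ [3,4,5,15,1,12,11,2,8,9,6,10]
15>5: swap(3,10), hi=9 ⇒ [3,4,5,6,1,12,11,2,8,9,15,10]
6>5: swap(3,9), hi=8 ⇒ [3,4,5,9,1,12,11,2,8,6,15,10]
9>5: swap(3,8), hi=7 ⇒ [3,4,5,8,1,12,11,2,9,6,15,10]
8>5: swap(3,7), hi=6 ⇒ [3,4,5,2,1,12,11,8,9,6,15,10]
2<5: swap(2,3), lo=3 mid=4 ⇒ [3,4,2,5,1,12,11,8,9,6,15,10]
1<5: swap(3,4), lo=4 mid=5 ⇒ [3,4,2,1,5,12,11,8,9,6,15,10]
12>5: swap(5,6), hi=5 ⇒ [3,4,2,1,5,11,12,8,9,6,15,10]
11>5: swap(5,5), hi=4 ⇒ [3,4,2,1,5,11,12,8,9,6,15,10]
done. lo=4 hi=4; arr=[3,4,2,1,5,11,12,8,9,6,15,10]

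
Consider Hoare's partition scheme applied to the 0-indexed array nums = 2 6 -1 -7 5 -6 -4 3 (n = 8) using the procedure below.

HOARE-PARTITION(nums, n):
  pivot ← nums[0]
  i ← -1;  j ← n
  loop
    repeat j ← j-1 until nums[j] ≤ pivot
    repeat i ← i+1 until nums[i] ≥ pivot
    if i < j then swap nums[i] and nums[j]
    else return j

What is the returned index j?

3

pivot = nums[0] = 2; i = -1, j = 8
j→6 (nums[6]=-4≤2), i→0 (nums[0]=2≥2); i<j, swap → -4 6 -1 -7 5 -6 2 3
j→5 (nums[5]=-6≤2), i→1 (nums[1]=6≥2); i<j, swap → -4 -6 -1 -7 5 6 2 3
j→3, i→4; i≥j, return j=3. nums = -4 -6 -1 -7 5 6 2 3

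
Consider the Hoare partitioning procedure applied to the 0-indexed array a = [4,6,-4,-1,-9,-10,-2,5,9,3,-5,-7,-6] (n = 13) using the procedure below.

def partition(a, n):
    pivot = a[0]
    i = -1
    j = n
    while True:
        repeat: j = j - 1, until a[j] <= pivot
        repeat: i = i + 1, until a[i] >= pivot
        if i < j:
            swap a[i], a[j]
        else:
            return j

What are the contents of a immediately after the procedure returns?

pivot=4
j stops at 12 (-6), i stops at 0 (4); swap ⇒ [-6,6,-4,-1,-9,-10,-2,5,9,3,-5,-7,4]
j stops at 11 (-7), i stops at 1 (6); swap ⇒ [-6,-7,-4,-1,-9,-10,-2,5,9,3,-5,6,4]
j stops at 10 (-5), i stops at 7 (5); swap ⇒ [-6,-7,-4,-1,-9,-10,-2,-5,9,3,5,6,4]
j stops at 9 (3), i stops at 8 (9); swap ⇒ [-6,-7,-4,-1,-9,-10,-2,-5,3,9,5,6,4]
j stops at 8, i stops at 9; i≥j ⇒ return 8. a=[-6,-7,-4,-1,-9,-10,-2,-5,3,9,5,6,4]

[-6,-7,-4,-1,-9,-10,-2,-5,3,9,5,6,4]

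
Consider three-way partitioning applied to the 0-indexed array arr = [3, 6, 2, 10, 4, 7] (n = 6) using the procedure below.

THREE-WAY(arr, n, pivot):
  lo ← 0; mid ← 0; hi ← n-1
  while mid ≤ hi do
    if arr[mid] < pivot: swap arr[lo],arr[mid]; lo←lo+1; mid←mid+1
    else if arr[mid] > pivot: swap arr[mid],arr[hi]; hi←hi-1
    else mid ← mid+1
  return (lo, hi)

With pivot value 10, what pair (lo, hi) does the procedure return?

pivot = 10; lo=0, mid=0, hi=5
arr[mid]=3<10: swap arr[0],arr[0]; lo=1,mid=1 → [3, 6, 2, 10, 4, 7]
arr[mid]=6<10: swap arr[1],arr[1]; lo=2,mid=2 → [3, 6, 2, 10, 4, 7]
arr[mid]=2<10: swap arr[2],arr[2]; lo=3,mid=3 → [3, 6, 2, 10, 4, 7]
arr[mid]=10=10: mid=4
arr[mid]=4<10: swap arr[3],arr[4]; lo=4,mid=5 → [3, 6, 2, 4, 10, 7]
arr[mid]=7<10: swap arr[4],arr[5]; lo=5,mid=6 → [3, 6, 2, 4, 7, 10]
end: lo=5, hi=5; arr = [3, 6, 2, 4, 7, 10]

(5, 5)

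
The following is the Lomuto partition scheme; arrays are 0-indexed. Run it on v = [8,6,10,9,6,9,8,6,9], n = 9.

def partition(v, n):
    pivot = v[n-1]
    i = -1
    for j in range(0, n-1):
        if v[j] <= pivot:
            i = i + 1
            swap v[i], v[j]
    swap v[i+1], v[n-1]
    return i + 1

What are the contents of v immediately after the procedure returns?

[8,6,9,6,9,8,6,9,10]

pivot = v[8] = 9; i = -1
j=0: v[0]=8 ≤ 9 → i=0, swap v[0],v[0] (no change) → [8,6,10,9,6,9,8,6,9]
j=1: v[1]=6 ≤ 9 → i=1, swap v[1],v[1] (no change) → [8,6,10,9,6,9,8,6,9]
j=2: v[2]=10 > 9 → no swap
j=3: v[3]=9 ≤ 9 → i=2, swap v[2],v[3] → [8,6,9,10,6,9,8,6,9]
j=4: v[4]=6 ≤ 9 → i=3, swap v[3],v[4] → [8,6,9,6,10,9,8,6,9]
j=5: v[5]=9 ≤ 9 → i=4, swap v[4],v[5] → [8,6,9,6,9,10,8,6,9]
j=6: v[6]=8 ≤ 9 → i=5, swap v[5],v[6] → [8,6,9,6,9,8,10,6,9]
j=7: v[7]=6 ≤ 9 → i=6, swap v[6],v[7] → [8,6,9,6,9,8,6,10,9]
final swap v[7],v[8] → [8,6,9,6,9,8,6,9,10]; return 7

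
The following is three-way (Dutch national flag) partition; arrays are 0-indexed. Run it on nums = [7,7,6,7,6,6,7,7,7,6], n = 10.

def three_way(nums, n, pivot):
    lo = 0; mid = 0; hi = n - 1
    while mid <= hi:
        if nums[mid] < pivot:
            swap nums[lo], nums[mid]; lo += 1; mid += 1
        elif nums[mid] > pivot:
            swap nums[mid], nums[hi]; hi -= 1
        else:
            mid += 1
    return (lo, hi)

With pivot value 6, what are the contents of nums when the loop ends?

pivot = 6; lo=0, mid=0, hi=9
nums[mid]=7>6: swap nums[0],nums[9]; hi=8 → [6,7,6,7,6,6,7,7,7,7]
nums[mid]=6=6: mid=1
nums[mid]=7>6: swap nums[1],nums[8]; hi=7 → [6,7,6,7,6,6,7,7,7,7]
nums[mid]=7>6: swap nums[1],nums[7]; hi=6 → [6,7,6,7,6,6,7,7,7,7]
nums[mid]=7>6: swap nums[1],nums[6]; hi=5 → [6,7,6,7,6,6,7,7,7,7]
nums[mid]=7>6: swap nums[1],nums[5]; hi=4 → [6,6,6,7,6,7,7,7,7,7]
nums[mid]=6=6: mid=2
nums[mid]=6=6: mid=3
nums[mid]=7>6: swap nums[3],nums[4]; hi=3 → [6,6,6,6,7,7,7,7,7,7]
nums[mid]=6=6: mid=4
end: lo=0, hi=3; nums = [6,6,6,6,7,7,7,7,7,7]

[6,6,6,6,7,7,7,7,7,7]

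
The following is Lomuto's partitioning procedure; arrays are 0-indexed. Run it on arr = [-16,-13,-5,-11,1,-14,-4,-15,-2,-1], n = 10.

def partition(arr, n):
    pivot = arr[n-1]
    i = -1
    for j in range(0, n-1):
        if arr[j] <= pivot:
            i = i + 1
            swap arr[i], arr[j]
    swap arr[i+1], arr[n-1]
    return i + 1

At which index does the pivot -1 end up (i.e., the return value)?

8

pivot = arr[9] = -1; i = -1
j=0: arr[0]=-16 ≤ -1 → i=0, swap arr[0],arr[0] (no change) → [-16,-13,-5,-11,1,-14,-4,-15,-2,-1]
j=1: arr[1]=-13 ≤ -1 → i=1, swap arr[1],arr[1] (no change) → [-16,-13,-5,-11,1,-14,-4,-15,-2,-1]
j=2: arr[2]=-5 ≤ -1 → i=2, swap arr[2],arr[2] (no change) → [-16,-13,-5,-11,1,-14,-4,-15,-2,-1]
j=3: arr[3]=-11 ≤ -1 → i=3, swap arr[3],arr[3] (no change) → [-16,-13,-5,-11,1,-14,-4,-15,-2,-1]
j=4: arr[4]=1 > -1 → no swap
j=5: arr[5]=-14 ≤ -1 → i=4, swap arr[4],arr[5] → [-16,-13,-5,-11,-14,1,-4,-15,-2,-1]
j=6: arr[6]=-4 ≤ -1 → i=5, swap arr[5],arr[6] → [-16,-13,-5,-11,-14,-4,1,-15,-2,-1]
j=7: arr[7]=-15 ≤ -1 → i=6, swap arr[6],arr[7] → [-16,-13,-5,-11,-14,-4,-15,1,-2,-1]
j=8: arr[8]=-2 ≤ -1 → i=7, swap arr[7],arr[8] → [-16,-13,-5,-11,-14,-4,-15,-2,1,-1]
final swap arr[8],arr[9] → [-16,-13,-5,-11,-14,-4,-15,-2,-1,1]; return 8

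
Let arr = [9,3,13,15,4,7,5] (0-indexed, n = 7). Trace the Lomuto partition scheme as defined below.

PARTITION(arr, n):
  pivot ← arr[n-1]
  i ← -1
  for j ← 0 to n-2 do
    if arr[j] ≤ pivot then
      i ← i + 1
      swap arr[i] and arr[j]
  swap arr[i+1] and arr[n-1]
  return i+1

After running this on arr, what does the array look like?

[3,4,5,15,9,7,13]

pivot=5, i=-1
j=0: 9>5, skip
j=1: 3≤5, i=0, swap(0,1) ⇒ [3,9,13,15,4,7,5]
j=2: 13>5, skip
j=3: 15>5, skip
j=4: 4≤5, i=1, swap(1,4) ⇒ [3,4,13,15,9,7,5]
j=5: 7>5, skip
swap(2,6) ⇒ [3,4,5,15,9,7,13]; return 2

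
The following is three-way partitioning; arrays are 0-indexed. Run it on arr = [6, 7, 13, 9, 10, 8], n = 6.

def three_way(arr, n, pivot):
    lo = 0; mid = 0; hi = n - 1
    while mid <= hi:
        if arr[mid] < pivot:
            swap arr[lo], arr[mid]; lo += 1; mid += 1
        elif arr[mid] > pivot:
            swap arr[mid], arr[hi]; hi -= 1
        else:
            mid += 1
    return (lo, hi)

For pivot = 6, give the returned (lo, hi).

lo=0 mid=0 hi=5
6=6: mid=1
7>6: swap(1,5), hi=4 ⇒ [6, 8, 13, 9, 10, 7]
8>6: swap(1,4), hi=3 ⇒ [6, 10, 13, 9, 8, 7]
10>6: swap(1,3), hi=2 ⇒ [6, 9, 13, 10, 8, 7]
9>6: swap(1,2), hi=1 ⇒ [6, 13, 9, 10, 8, 7]
13>6: swap(1,1), hi=0 ⇒ [6, 13, 9, 10, 8, 7]
done. lo=0 hi=0; arr=[6, 13, 9, 10, 8, 7]

(0, 0)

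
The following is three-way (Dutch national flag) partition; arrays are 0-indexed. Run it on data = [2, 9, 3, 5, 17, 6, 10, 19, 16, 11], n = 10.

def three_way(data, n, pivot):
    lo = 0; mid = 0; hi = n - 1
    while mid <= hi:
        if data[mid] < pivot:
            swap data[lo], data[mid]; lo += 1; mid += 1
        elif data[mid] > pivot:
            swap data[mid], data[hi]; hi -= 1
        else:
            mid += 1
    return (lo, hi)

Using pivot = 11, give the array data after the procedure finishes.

[2, 9, 3, 5, 6, 10, 11, 16, 19, 17]

pivot = 11; lo=0, mid=0, hi=9
data[mid]=2<11: swap data[0],data[0]; lo=1,mid=1 → [2, 9, 3, 5, 17, 6, 10, 19, 16, 11]
data[mid]=9<11: swap data[1],data[1]; lo=2,mid=2 → [2, 9, 3, 5, 17, 6, 10, 19, 16, 11]
data[mid]=3<11: swap data[2],data[2]; lo=3,mid=3 → [2, 9, 3, 5, 17, 6, 10, 19, 16, 11]
data[mid]=5<11: swap data[3],data[3]; lo=4,mid=4 → [2, 9, 3, 5, 17, 6, 10, 19, 16, 11]
data[mid]=17>11: swap data[4],data[9]; hi=8 → [2, 9, 3, 5, 11, 6, 10, 19, 16, 17]
data[mid]=11=11: mid=5
data[mid]=6<11: swap data[4],data[5]; lo=5,mid=6 → [2, 9, 3, 5, 6, 11, 10, 19, 16, 17]
data[mid]=10<11: swap data[5],data[6]; lo=6,mid=7 → [2, 9, 3, 5, 6, 10, 11, 19, 16, 17]
data[mid]=19>11: swap data[7],data[8]; hi=7 → [2, 9, 3, 5, 6, 10, 11, 16, 19, 17]
data[mid]=16>11: swap data[7],data[7]; hi=6 → [2, 9, 3, 5, 6, 10, 11, 16, 19, 17]
end: lo=6, hi=6; data = [2, 9, 3, 5, 6, 10, 11, 16, 19, 17]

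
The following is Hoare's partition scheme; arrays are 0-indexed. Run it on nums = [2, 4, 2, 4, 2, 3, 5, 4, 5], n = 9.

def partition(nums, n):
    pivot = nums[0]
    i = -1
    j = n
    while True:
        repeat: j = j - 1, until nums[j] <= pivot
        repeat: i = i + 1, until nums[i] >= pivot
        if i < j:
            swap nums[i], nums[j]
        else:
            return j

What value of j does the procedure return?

pivot=2
j stops at 4 (2), i stops at 0 (2); swap ⇒ [2, 4, 2, 4, 2, 3, 5, 4, 5]
j stops at 2 (2), i stops at 1 (4); swap ⇒ [2, 2, 4, 4, 2, 3, 5, 4, 5]
j stops at 1, i stops at 2; i≥j ⇒ return 1. nums=[2, 2, 4, 4, 2, 3, 5, 4, 5]

1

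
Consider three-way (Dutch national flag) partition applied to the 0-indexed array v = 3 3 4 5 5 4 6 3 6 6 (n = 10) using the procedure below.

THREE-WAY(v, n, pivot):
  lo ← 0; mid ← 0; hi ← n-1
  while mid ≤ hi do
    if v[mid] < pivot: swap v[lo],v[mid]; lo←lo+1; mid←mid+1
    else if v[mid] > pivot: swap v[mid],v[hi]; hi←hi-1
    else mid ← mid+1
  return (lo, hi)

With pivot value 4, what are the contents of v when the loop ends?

3 3 3 4 4 6 5 6 6 5

lo=0 mid=0 hi=9
3<4: swap(0,0), lo=1 mid=1 ⇒ 3 3 4 5 5 4 6 3 6 6
3<4: swap(1,1), lo=2 mid=2 ⇒ 3 3 4 5 5 4 6 3 6 6
4=4: mid=3
5>4: swap(3,9), hi=8 ⇒ 3 3 4 6 5 4 6 3 6 5
6>4: swap(3,8), hi=7 ⇒ 3 3 4 6 5 4 6 3 6 5
6>4: swap(3,7), hi=6 ⇒ 3 3 4 3 5 4 6 6 6 5
3<4: swap(2,3), lo=3 mid=4 ⇒ 3 3 3 4 5 4 6 6 6 5
5>4: swap(4,6), hi=5 ⇒ 3 3 3 4 6 4 5 6 6 5
6>4: swap(4,5), hi=4 ⇒ 3 3 3 4 4 6 5 6 6 5
4=4: mid=5
done. lo=3 hi=4; v=3 3 3 4 4 6 5 6 6 5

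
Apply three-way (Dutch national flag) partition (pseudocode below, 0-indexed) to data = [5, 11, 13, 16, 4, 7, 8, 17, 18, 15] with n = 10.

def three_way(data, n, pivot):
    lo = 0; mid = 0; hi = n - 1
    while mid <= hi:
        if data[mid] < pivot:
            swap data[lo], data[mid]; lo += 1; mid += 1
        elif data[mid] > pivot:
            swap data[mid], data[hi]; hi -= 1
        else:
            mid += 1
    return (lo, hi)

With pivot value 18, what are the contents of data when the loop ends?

pivot = 18; lo=0, mid=0, hi=9
data[mid]=5<18: swap data[0],data[0]; lo=1,mid=1 → [5, 11, 13, 16, 4, 7, 8, 17, 18, 15]
data[mid]=11<18: swap data[1],data[1]; lo=2,mid=2 → [5, 11, 13, 16, 4, 7, 8, 17, 18, 15]
data[mid]=13<18: swap data[2],data[2]; lo=3,mid=3 → [5, 11, 13, 16, 4, 7, 8, 17, 18, 15]
data[mid]=16<18: swap data[3],data[3]; lo=4,mid=4 → [5, 11, 13, 16, 4, 7, 8, 17, 18, 15]
data[mid]=4<18: swap data[4],data[4]; lo=5,mid=5 → [5, 11, 13, 16, 4, 7, 8, 17, 18, 15]
data[mid]=7<18: swap data[5],data[5]; lo=6,mid=6 → [5, 11, 13, 16, 4, 7, 8, 17, 18, 15]
data[mid]=8<18: swap data[6],data[6]; lo=7,mid=7 → [5, 11, 13, 16, 4, 7, 8, 17, 18, 15]
data[mid]=17<18: swap data[7],data[7]; lo=8,mid=8 → [5, 11, 13, 16, 4, 7, 8, 17, 18, 15]
data[mid]=18=18: mid=9
data[mid]=15<18: swap data[8],data[9]; lo=9,mid=10 → [5, 11, 13, 16, 4, 7, 8, 17, 15, 18]
end: lo=9, hi=9; data = [5, 11, 13, 16, 4, 7, 8, 17, 15, 18]

[5, 11, 13, 16, 4, 7, 8, 17, 15, 18]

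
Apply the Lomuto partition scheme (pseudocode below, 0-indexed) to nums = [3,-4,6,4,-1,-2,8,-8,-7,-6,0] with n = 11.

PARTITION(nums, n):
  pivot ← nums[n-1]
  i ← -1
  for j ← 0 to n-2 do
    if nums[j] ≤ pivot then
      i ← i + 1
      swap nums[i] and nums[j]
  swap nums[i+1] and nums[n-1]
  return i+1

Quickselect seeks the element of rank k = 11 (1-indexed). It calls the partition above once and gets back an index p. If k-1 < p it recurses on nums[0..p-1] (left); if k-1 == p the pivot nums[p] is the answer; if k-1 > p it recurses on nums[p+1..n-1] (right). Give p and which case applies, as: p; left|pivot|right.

pivot=0, i=-1
j=0: 3>0, skip
j=1: -4≤0, i=0, swap(0,1) ⇒ [-4,3,6,4,-1,-2,8,-8,-7,-6,0]
j=2: 6>0, skip
j=3: 4>0, skip
j=4: -1≤0, i=1, swap(1,4) ⇒ [-4,-1,6,4,3,-2,8,-8,-7,-6,0]
j=5: -2≤0, i=2, swap(2,5) ⇒ [-4,-1,-2,4,3,6,8,-8,-7,-6,0]
j=6: 8>0, skip
j=7: -8≤0, i=3, swap(3,7) ⇒ [-4,-1,-2,-8,3,6,8,4,-7,-6,0]
j=8: -7≤0, i=4, swap(4,8) ⇒ [-4,-1,-2,-8,-7,6,8,4,3,-6,0]
j=9: -6≤0, i=5, swap(5,9) ⇒ [-4,-1,-2,-8,-7,-6,8,4,3,6,0]
swap(6,10) ⇒ [-4,-1,-2,-8,-7,-6,0,4,3,6,8]; return 6
p = 6; k-1 = 10 > 6 ⇒ right

6; right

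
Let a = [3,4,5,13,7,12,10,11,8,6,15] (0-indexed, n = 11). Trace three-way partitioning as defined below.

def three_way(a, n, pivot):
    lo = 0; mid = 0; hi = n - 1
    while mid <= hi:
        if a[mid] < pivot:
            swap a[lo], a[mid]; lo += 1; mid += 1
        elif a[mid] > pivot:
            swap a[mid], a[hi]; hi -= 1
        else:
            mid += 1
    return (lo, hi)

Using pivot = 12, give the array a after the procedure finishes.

[3,4,5,6,7,10,11,8,12,15,13]

pivot = 12; lo=0, mid=0, hi=10
a[mid]=3<12: swap a[0],a[0]; lo=1,mid=1 → [3,4,5,13,7,12,10,11,8,6,15]
a[mid]=4<12: swap a[1],a[1]; lo=2,mid=2 → [3,4,5,13,7,12,10,11,8,6,15]
a[mid]=5<12: swap a[2],a[2]; lo=3,mid=3 → [3,4,5,13,7,12,10,11,8,6,15]
a[mid]=13>12: swap a[3],a[10]; hi=9 → [3,4,5,15,7,12,10,11,8,6,13]
a[mid]=15>12: swap a[3],a[9]; hi=8 → [3,4,5,6,7,12,10,11,8,15,13]
a[mid]=6<12: swap a[3],a[3]; lo=4,mid=4 → [3,4,5,6,7,12,10,11,8,15,13]
a[mid]=7<12: swap a[4],a[4]; lo=5,mid=5 → [3,4,5,6,7,12,10,11,8,15,13]
a[mid]=12=12: mid=6
a[mid]=10<12: swap a[5],a[6]; lo=6,mid=7 → [3,4,5,6,7,10,12,11,8,15,13]
a[mid]=11<12: swap a[6],a[7]; lo=7,mid=8 → [3,4,5,6,7,10,11,12,8,15,13]
a[mid]=8<12: swap a[7],a[8]; lo=8,mid=9 → [3,4,5,6,7,10,11,8,12,15,13]
end: lo=8, hi=8; a = [3,4,5,6,7,10,11,8,12,15,13]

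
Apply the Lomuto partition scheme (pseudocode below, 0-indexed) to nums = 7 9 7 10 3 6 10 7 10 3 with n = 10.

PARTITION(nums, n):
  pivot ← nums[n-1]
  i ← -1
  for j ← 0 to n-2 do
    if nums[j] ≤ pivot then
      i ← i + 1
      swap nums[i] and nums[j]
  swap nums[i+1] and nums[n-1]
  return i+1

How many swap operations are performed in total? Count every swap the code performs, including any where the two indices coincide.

2

pivot=3, i=-1
j=0: 7>3, skip
j=1: 9>3, skip
j=2: 7>3, skip
j=3: 10>3, skip
j=4: 3≤3, i=0, swap(0,4) ⇒ 3 9 7 10 7 6 10 7 10 3
j=5: 6>3, skip
j=6: 10>3, skip
j=7: 7>3, skip
j=8: 10>3, skip
swap(1,9) ⇒ 3 3 7 10 7 6 10 7 10 9; return 1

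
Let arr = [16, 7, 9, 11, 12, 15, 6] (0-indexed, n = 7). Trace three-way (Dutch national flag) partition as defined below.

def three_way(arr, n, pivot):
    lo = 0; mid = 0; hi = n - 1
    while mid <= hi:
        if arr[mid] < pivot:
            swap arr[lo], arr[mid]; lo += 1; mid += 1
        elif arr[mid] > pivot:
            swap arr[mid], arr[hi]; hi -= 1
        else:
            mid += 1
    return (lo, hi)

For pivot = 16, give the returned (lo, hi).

lo=0 mid=0 hi=6
16=16: mid=1
7<16: swap(0,1), lo=1 mid=2 ⇒ [7, 16, 9, 11, 12, 15, 6]
9<16: swap(1,2), lo=2 mid=3 ⇒ [7, 9, 16, 11, 12, 15, 6]
11<16: swap(2,3), lo=3 mid=4 ⇒ [7, 9, 11, 16, 12, 15, 6]
12<16: swap(3,4), lo=4 mid=5 ⇒ [7, 9, 11, 12, 16, 15, 6]
15<16: swap(4,5), lo=5 mid=6 ⇒ [7, 9, 11, 12, 15, 16, 6]
6<16: swap(5,6), lo=6 mid=7 ⇒ [7, 9, 11, 12, 15, 6, 16]
done. lo=6 hi=6; arr=[7, 9, 11, 12, 15, 6, 16]

(6, 6)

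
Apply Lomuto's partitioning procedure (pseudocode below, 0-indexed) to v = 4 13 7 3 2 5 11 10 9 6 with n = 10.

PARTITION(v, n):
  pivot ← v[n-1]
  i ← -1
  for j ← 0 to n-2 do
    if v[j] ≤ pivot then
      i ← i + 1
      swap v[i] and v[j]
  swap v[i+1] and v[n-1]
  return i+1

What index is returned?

pivot = v[9] = 6; i = -1
j=0: v[0]=4 ≤ 6 → i=0, swap v[0],v[0] (no change) → 4 13 7 3 2 5 11 10 9 6
j=1: v[1]=13 > 6 → no swap
j=2: v[2]=7 > 6 → no swap
j=3: v[3]=3 ≤ 6 → i=1, swap v[1],v[3] → 4 3 7 13 2 5 11 10 9 6
j=4: v[4]=2 ≤ 6 → i=2, swap v[2],v[4] → 4 3 2 13 7 5 11 10 9 6
j=5: v[5]=5 ≤ 6 → i=3, swap v[3],v[5] → 4 3 2 5 7 13 11 10 9 6
j=6: v[6]=11 > 6 → no swap
j=7: v[7]=10 > 6 → no swap
j=8: v[8]=9 > 6 → no swap
final swap v[4],v[9] → 4 3 2 5 6 13 11 10 9 7; return 4

4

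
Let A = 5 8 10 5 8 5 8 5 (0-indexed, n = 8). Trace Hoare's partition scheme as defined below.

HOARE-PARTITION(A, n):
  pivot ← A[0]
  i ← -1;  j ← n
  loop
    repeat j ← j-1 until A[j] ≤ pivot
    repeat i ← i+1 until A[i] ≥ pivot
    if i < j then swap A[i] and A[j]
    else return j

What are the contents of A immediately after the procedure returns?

5 5 5 10 8 8 8 5

pivot = A[0] = 5; i = -1, j = 8
j→7 (A[7]=5≤5), i→0 (A[0]=5≥5); i<j, swap → 5 8 10 5 8 5 8 5
j→5 (A[5]=5≤5), i→1 (A[1]=8≥5); i<j, swap → 5 5 10 5 8 8 8 5
j→3 (A[3]=5≤5), i→2 (A[2]=10≥5); i<j, swap → 5 5 5 10 8 8 8 5
j→2, i→3; i≥j, return j=2. A = 5 5 5 10 8 8 8 5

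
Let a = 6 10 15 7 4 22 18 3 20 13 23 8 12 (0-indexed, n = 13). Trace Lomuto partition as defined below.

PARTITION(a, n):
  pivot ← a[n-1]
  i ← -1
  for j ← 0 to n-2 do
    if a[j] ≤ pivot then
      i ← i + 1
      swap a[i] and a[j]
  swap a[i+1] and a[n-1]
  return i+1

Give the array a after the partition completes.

pivot=12, i=-1
j=0: 6≤12, i=0, swap(0,0) ⇒ 6 10 15 7 4 22 18 3 20 13 23 8 12
j=1: 10≤12, i=1, swap(1,1) ⇒ 6 10 15 7 4 22 18 3 20 13 23 8 12
j=2: 15>12, skip
j=3: 7≤12, i=2, swap(2,3) ⇒ 6 10 7 15 4 22 18 3 20 13 23 8 12
j=4: 4≤12, i=3, swap(3,4) ⇒ 6 10 7 4 15 22 18 3 20 13 23 8 12
j=5: 22>12, skip
j=6: 18>12, skip
j=7: 3≤12, i=4, swap(4,7) ⇒ 6 10 7 4 3 22 18 15 20 13 23 8 12
j=8: 20>12, skip
j=9: 13>12, skip
j=10: 23>12, skip
j=11: 8≤12, i=5, swap(5,11) ⇒ 6 10 7 4 3 8 18 15 20 13 23 22 12
swap(6,12) ⇒ 6 10 7 4 3 8 12 15 20 13 23 22 18; return 6

6 10 7 4 3 8 12 15 20 13 23 22 18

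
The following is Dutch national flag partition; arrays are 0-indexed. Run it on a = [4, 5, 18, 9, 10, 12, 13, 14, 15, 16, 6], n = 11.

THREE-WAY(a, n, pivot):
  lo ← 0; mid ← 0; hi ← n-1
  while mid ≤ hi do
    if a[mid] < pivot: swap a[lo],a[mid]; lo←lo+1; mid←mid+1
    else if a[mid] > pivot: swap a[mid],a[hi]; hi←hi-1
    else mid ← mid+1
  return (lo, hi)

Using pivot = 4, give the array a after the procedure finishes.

[4, 18, 9, 10, 12, 13, 14, 15, 16, 6, 5]

pivot = 4; lo=0, mid=0, hi=10
a[mid]=4=4: mid=1
a[mid]=5>4: swap a[1],a[10]; hi=9 → [4, 6, 18, 9, 10, 12, 13, 14, 15, 16, 5]
a[mid]=6>4: swap a[1],a[9]; hi=8 → [4, 16, 18, 9, 10, 12, 13, 14, 15, 6, 5]
a[mid]=16>4: swap a[1],a[8]; hi=7 → [4, 15, 18, 9, 10, 12, 13, 14, 16, 6, 5]
a[mid]=15>4: swap a[1],a[7]; hi=6 → [4, 14, 18, 9, 10, 12, 13, 15, 16, 6, 5]
a[mid]=14>4: swap a[1],a[6]; hi=5 → [4, 13, 18, 9, 10, 12, 14, 15, 16, 6, 5]
a[mid]=13>4: swap a[1],a[5]; hi=4 → [4, 12, 18, 9, 10, 13, 14, 15, 16, 6, 5]
a[mid]=12>4: swap a[1],a[4]; hi=3 → [4, 10, 18, 9, 12, 13, 14, 15, 16, 6, 5]
a[mid]=10>4: swap a[1],a[3]; hi=2 → [4, 9, 18, 10, 12, 13, 14, 15, 16, 6, 5]
a[mid]=9>4: swap a[1],a[2]; hi=1 → [4, 18, 9, 10, 12, 13, 14, 15, 16, 6, 5]
a[mid]=18>4: swap a[1],a[1]; hi=0 → [4, 18, 9, 10, 12, 13, 14, 15, 16, 6, 5]
end: lo=0, hi=0; a = [4, 18, 9, 10, 12, 13, 14, 15, 16, 6, 5]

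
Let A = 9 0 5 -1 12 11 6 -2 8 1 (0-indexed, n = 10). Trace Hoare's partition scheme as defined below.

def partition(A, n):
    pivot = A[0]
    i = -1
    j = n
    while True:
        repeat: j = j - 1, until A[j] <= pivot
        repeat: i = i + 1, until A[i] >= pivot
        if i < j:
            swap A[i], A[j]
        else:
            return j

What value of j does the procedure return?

pivot = A[0] = 9; i = -1, j = 10
j→9 (A[9]=1≤9), i→0 (A[0]=9≥9); i<j, swap → 1 0 5 -1 12 11 6 -2 8 9
j→8 (A[8]=8≤9), i→4 (A[4]=12≥9); i<j, swap → 1 0 5 -1 8 11 6 -2 12 9
j→7 (A[7]=-2≤9), i→5 (A[5]=11≥9); i<j, swap → 1 0 5 -1 8 -2 6 11 12 9
j→6, i→7; i≥j, return j=6. A = 1 0 5 -1 8 -2 6 11 12 9

6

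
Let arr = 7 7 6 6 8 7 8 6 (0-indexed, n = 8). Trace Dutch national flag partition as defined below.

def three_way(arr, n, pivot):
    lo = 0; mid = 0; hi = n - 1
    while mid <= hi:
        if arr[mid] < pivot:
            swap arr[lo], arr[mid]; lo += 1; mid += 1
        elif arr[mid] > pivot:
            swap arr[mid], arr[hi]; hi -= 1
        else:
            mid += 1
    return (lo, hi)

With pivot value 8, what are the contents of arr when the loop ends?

pivot = 8; lo=0, mid=0, hi=7
arr[mid]=7<8: swap arr[0],arr[0]; lo=1,mid=1 → 7 7 6 6 8 7 8 6
arr[mid]=7<8: swap arr[1],arr[1]; lo=2,mid=2 → 7 7 6 6 8 7 8 6
arr[mid]=6<8: swap arr[2],arr[2]; lo=3,mid=3 → 7 7 6 6 8 7 8 6
arr[mid]=6<8: swap arr[3],arr[3]; lo=4,mid=4 → 7 7 6 6 8 7 8 6
arr[mid]=8=8: mid=5
arr[mid]=7<8: swap arr[4],arr[5]; lo=5,mid=6 → 7 7 6 6 7 8 8 6
arr[mid]=8=8: mid=7
arr[mid]=6<8: swap arr[5],arr[7]; lo=6,mid=8 → 7 7 6 6 7 6 8 8
end: lo=6, hi=7; arr = 7 7 6 6 7 6 8 8

7 7 6 6 7 6 8 8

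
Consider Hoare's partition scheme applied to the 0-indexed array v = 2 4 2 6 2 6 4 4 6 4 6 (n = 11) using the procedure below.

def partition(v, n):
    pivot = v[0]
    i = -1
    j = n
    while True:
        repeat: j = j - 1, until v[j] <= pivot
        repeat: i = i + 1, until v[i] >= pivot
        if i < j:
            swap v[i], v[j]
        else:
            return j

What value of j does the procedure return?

pivot = v[0] = 2; i = -1, j = 11
j→4 (v[4]=2≤2), i→0 (v[0]=2≥2); i<j, swap → 2 4 2 6 2 6 4 4 6 4 6
j→2 (v[2]=2≤2), i→1 (v[1]=4≥2); i<j, swap → 2 2 4 6 2 6 4 4 6 4 6
j→1, i→2; i≥j, return j=1. v = 2 2 4 6 2 6 4 4 6 4 6

1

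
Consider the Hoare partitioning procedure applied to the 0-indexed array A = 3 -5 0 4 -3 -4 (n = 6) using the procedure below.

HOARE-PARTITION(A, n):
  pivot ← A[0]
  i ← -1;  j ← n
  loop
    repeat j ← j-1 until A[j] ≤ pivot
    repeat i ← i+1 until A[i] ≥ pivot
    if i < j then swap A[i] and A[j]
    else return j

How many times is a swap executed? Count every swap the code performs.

2

pivot = A[0] = 3; i = -1, j = 6
j→5 (A[5]=-4≤3), i→0 (A[0]=3≥3); i<j, swap → -4 -5 0 4 -3 3
j→4 (A[4]=-3≤3), i→3 (A[3]=4≥3); i<j, swap → -4 -5 0 -3 4 3
j→3, i→4; i≥j, return j=3. A = -4 -5 0 -3 4 3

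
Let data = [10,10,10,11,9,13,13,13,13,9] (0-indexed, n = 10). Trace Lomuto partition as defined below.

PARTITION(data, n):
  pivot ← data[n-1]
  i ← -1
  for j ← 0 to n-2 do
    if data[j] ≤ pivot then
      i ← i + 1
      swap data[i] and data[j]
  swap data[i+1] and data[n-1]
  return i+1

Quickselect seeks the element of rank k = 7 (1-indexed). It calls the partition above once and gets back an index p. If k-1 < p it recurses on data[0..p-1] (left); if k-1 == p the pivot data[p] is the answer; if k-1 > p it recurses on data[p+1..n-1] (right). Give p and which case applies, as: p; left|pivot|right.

pivot=9, i=-1
j=0: 10>9, skip
j=1: 10>9, skip
j=2: 10>9, skip
j=3: 11>9, skip
j=4: 9≤9, i=0, swap(0,4) ⇒ [9,10,10,11,10,13,13,13,13,9]
j=5: 13>9, skip
j=6: 13>9, skip
j=7: 13>9, skip
j=8: 13>9, skip
swap(1,9) ⇒ [9,9,10,11,10,13,13,13,13,10]; return 1
p = 1; k-1 = 6 > 1 ⇒ right

1; right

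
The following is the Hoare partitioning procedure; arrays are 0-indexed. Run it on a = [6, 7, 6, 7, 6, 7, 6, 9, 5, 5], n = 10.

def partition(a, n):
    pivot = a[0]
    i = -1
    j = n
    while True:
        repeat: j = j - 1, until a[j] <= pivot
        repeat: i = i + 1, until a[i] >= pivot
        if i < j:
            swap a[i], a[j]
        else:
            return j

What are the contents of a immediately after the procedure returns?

pivot = a[0] = 6; i = -1, j = 10
j→9 (a[9]=5≤6), i→0 (a[0]=6≥6); i<j, swap → [5, 7, 6, 7, 6, 7, 6, 9, 5, 6]
j→8 (a[8]=5≤6), i→1 (a[1]=7≥6); i<j, swap → [5, 5, 6, 7, 6, 7, 6, 9, 7, 6]
j→6 (a[6]=6≤6), i→2 (a[2]=6≥6); i<j, swap → [5, 5, 6, 7, 6, 7, 6, 9, 7, 6]
j→4 (a[4]=6≤6), i→3 (a[3]=7≥6); i<j, swap → [5, 5, 6, 6, 7, 7, 6, 9, 7, 6]
j→3, i→4; i≥j, return j=3. a = [5, 5, 6, 6, 7, 7, 6, 9, 7, 6]

[5, 5, 6, 6, 7, 7, 6, 9, 7, 6]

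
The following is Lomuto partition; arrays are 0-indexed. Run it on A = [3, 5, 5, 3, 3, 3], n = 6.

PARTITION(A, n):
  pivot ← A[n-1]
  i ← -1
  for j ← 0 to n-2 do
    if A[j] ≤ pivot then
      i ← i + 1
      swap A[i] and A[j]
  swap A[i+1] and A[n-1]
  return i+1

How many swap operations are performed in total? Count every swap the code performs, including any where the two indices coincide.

4

pivot=3, i=-1
j=0: 3≤3, i=0, swap(0,0) ⇒ [3, 5, 5, 3, 3, 3]
j=1: 5>3, skip
j=2: 5>3, skip
j=3: 3≤3, i=1, swap(1,3) ⇒ [3, 3, 5, 5, 3, 3]
j=4: 3≤3, i=2, swap(2,4) ⇒ [3, 3, 3, 5, 5, 3]
swap(3,5) ⇒ [3, 3, 3, 3, 5, 5]; return 3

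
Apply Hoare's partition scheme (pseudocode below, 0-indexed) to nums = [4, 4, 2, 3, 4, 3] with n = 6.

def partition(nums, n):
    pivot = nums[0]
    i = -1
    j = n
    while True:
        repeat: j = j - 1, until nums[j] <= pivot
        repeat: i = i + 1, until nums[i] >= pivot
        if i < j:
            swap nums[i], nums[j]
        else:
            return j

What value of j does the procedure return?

3

pivot = nums[0] = 4; i = -1, j = 6
j→5 (nums[5]=3≤4), i→0 (nums[0]=4≥4); i<j, swap → [3, 4, 2, 3, 4, 4]
j→4 (nums[4]=4≤4), i→1 (nums[1]=4≥4); i<j, swap → [3, 4, 2, 3, 4, 4]
j→3, i→4; i≥j, return j=3. nums = [3, 4, 2, 3, 4, 4]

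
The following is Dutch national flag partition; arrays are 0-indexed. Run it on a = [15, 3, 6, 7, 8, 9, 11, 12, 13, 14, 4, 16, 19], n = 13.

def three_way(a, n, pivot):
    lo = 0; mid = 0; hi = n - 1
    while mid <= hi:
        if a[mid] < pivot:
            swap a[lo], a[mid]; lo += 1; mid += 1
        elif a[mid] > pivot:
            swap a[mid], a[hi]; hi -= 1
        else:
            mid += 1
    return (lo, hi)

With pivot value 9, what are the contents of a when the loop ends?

[4, 3, 6, 7, 8, 9, 12, 13, 14, 11, 16, 19, 15]

pivot = 9; lo=0, mid=0, hi=12
a[mid]=15>9: swap a[0],a[12]; hi=11 → [19, 3, 6, 7, 8, 9, 11, 12, 13, 14, 4, 16, 15]
a[mid]=19>9: swap a[0],a[11]; hi=10 → [16, 3, 6, 7, 8, 9, 11, 12, 13, 14, 4, 19, 15]
a[mid]=16>9: swap a[0],a[10]; hi=9 → [4, 3, 6, 7, 8, 9, 11, 12, 13, 14, 16, 19, 15]
a[mid]=4<9: swap a[0],a[0]; lo=1,mid=1 → [4, 3, 6, 7, 8, 9, 11, 12, 13, 14, 16, 19, 15]
a[mid]=3<9: swap a[1],a[1]; lo=2,mid=2 → [4, 3, 6, 7, 8, 9, 11, 12, 13, 14, 16, 19, 15]
a[mid]=6<9: swap a[2],a[2]; lo=3,mid=3 → [4, 3, 6, 7, 8, 9, 11, 12, 13, 14, 16, 19, 15]
a[mid]=7<9: swap a[3],a[3]; lo=4,mid=4 → [4, 3, 6, 7, 8, 9, 11, 12, 13, 14, 16, 19, 15]
a[mid]=8<9: swap a[4],a[4]; lo=5,mid=5 → [4, 3, 6, 7, 8, 9, 11, 12, 13, 14, 16, 19, 15]
a[mid]=9=9: mid=6
a[mid]=11>9: swap a[6],a[9]; hi=8 → [4, 3, 6, 7, 8, 9, 14, 12, 13, 11, 16, 19, 15]
a[mid]=14>9: swap a[6],a[8]; hi=7 → [4, 3, 6, 7, 8, 9, 13, 12, 14, 11, 16, 19, 15]
a[mid]=13>9: swap a[6],a[7]; hi=6 → [4, 3, 6, 7, 8, 9, 12, 13, 14, 11, 16, 19, 15]
a[mid]=12>9: swap a[6],a[6]; hi=5 → [4, 3, 6, 7, 8, 9, 12, 13, 14, 11, 16, 19, 15]
end: lo=5, hi=5; a = [4, 3, 6, 7, 8, 9, 12, 13, 14, 11, 16, 19, 15]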